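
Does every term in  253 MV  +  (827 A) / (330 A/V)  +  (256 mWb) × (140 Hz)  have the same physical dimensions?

Reduce each to base SI dimensions:
  253 MV:  V = J·C⁻¹ = kg·m²·s⁻³·A⁻¹
  (827 A) / (330 A/V):  [A] / [kg⁻¹·m⁻²·s³·A²] = kg·m²·s⁻³·A⁻¹
  (256 mWb) × (140 Hz):  [kg·m²·s⁻²·A⁻¹] · [s⁻¹] = kg·m²·s⁻³·A⁻¹
Every term reduces to kg·m²·s⁻³·A⁻¹.

Yes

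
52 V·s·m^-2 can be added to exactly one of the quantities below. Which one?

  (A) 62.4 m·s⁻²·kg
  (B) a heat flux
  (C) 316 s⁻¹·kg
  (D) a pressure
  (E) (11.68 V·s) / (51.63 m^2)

(E)

Reference: V·s·m⁻² = J·C⁻¹·s·m⁻² = kg·s⁻²·A⁻¹.
Each option:
  (A) kg·m·s⁻²
  (B) [heat flux] = kg·s⁻³
  (C) kg·s⁻¹
  (D) [pressure] = kg·m⁻¹·s⁻²
  (E) [kg·m²·s⁻²·A⁻¹] / [m²] = kg·s⁻²·A⁻¹  ← same
Only (E) matches kg·s⁻²·A⁻¹.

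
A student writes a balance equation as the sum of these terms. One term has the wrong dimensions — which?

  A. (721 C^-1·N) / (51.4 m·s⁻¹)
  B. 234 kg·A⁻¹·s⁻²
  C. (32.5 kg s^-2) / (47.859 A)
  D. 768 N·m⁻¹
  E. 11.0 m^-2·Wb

D.

Reduce each to base SI dimensions:
  A. [kg·m·s⁻³·A⁻¹] / [m·s⁻¹] = kg·s⁻²·A⁻¹
  B. kg·s⁻²·A⁻¹
  C. [kg·s⁻²] / [A] = kg·s⁻²·A⁻¹
  D. N·m⁻¹ = kg·m·s⁻²·m⁻¹ = kg·s⁻²
  E. Wb·m⁻² = V·s·m⁻² = kg·s⁻²·A⁻¹
All reduce to kg·s⁻²·A⁻¹ except D., which is kg·s⁻².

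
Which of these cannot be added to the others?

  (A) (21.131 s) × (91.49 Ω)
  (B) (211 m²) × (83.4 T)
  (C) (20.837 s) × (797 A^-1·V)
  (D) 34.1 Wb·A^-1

Reduce each to base SI dimensions:
  (A) [s] · [kg·m²·s⁻³·A⁻²] = kg·m²·s⁻²·A⁻²
  (B) [m²] · [kg·s⁻²·A⁻¹] = kg·m²·s⁻²·A⁻¹
  (C) [s] · [kg·m²·s⁻³·A⁻²] = kg·m²·s⁻²·A⁻²
  (D) Wb·A⁻¹ = V·s·A⁻¹ = kg·m²·s⁻²·A⁻²
All reduce to kg·m²·s⁻²·A⁻² except (B), which is kg·m²·s⁻²·A⁻¹.

(B)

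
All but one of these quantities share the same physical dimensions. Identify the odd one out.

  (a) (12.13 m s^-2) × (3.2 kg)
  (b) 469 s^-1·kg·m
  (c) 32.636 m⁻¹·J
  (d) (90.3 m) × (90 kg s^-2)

Dimensions:
  (a) [m·s⁻²] · [kg] = kg·m·s⁻²
  (b) kg·m·s⁻¹
  (c) J·m⁻¹ = N·m·m⁻¹ = kg·m·s⁻²
  (d) [m] · [kg·s⁻²] = kg·m·s⁻²
All reduce to kg·m·s⁻² except (b), which is kg·m·s⁻¹.

(b)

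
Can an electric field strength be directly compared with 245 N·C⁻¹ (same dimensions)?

In SI base units:
  an electric field strength:  [electric field strength] = kg·m·s⁻³·A⁻¹
  245 N·C⁻¹:  N·C⁻¹ = kg·m·s⁻²·(s·A)⁻¹ = kg·m·s⁻³·A⁻¹
Both are kg·m·s⁻³·A⁻¹, so they have the same dimensions and can be added.

Yes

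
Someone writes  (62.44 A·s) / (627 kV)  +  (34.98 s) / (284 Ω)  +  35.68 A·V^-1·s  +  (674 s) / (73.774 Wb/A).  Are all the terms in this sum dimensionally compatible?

Reduce each to base SI dimensions:
  (62.44 A·s) / (627 kV):  [s·A] / [kg·m²·s⁻³·A⁻¹] = kg⁻¹·m⁻²·s⁴·A²
  (34.98 s) / (284 Ω):  [s] / [kg·m²·s⁻³·A⁻²] = kg⁻¹·m⁻²·s⁴·A²
  35.68 A·V^-1·s:  A·s·V⁻¹ = A·s·(J·C⁻¹)⁻¹ = kg⁻¹·m⁻²·s⁴·A²
  (674 s) / (73.774 Wb/A):  [s] / [kg·m²·s⁻²·A⁻²] = kg⁻¹·m⁻²·s³·A²
The terms do not share a single dimension (kg⁻¹·m⁻²·s³·A² vs kg⁻¹·m⁻²·s⁴·A²).

No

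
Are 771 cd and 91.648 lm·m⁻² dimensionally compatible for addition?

In SI base units:
  771 cd:  cd
  91.648 lm·m⁻²:  lm·m⁻² = cd·m⁻² = m⁻²·cd
cd ≠ m⁻²·cd, so they cannot be added.

No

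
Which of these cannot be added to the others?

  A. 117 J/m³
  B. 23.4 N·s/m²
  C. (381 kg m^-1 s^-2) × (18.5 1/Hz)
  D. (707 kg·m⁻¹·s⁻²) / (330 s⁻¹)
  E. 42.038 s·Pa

Expand each in SI base units:
  A. J·m⁻³ = N·m·m⁻³ = kg·m⁻¹·s⁻²
  B. N·s·m⁻² = kg·m·s⁻²·s·m⁻² = kg·m⁻¹·s⁻¹
  C. [kg·m⁻¹·s⁻²] · [s] = kg·m⁻¹·s⁻¹
  D. [kg·m⁻¹·s⁻²] / [s⁻¹] = kg·m⁻¹·s⁻¹
  E. Pa·s = N·m⁻²·s = kg·m⁻¹·s⁻¹
All reduce to kg·m⁻¹·s⁻¹ except A., which is kg·m⁻¹·s⁻².

A.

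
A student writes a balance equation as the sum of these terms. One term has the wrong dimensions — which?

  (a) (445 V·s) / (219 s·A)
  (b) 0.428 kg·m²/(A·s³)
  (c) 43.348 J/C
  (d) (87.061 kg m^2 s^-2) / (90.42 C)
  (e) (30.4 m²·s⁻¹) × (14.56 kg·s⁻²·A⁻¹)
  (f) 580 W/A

Dimensions:
  (a) [kg·m²·s⁻²·A⁻¹] / [s·A] = kg·m²·s⁻³·A⁻²
  (b) kg·m²·s⁻³·A⁻¹
  (c) J·C⁻¹ = N·m·(s·A)⁻¹ = kg·m²·s⁻³·A⁻¹
  (d) [kg·m²·s⁻²] / [s·A] = kg·m²·s⁻³·A⁻¹
  (e) [m²·s⁻¹] · [kg·s⁻²·A⁻¹] = kg·m²·s⁻³·A⁻¹
  (f) W·A⁻¹ = J·s⁻¹·A⁻¹ = kg·m²·s⁻³·A⁻¹
All reduce to kg·m²·s⁻³·A⁻¹ except (a), which is kg·m²·s⁻³·A⁻².

(a)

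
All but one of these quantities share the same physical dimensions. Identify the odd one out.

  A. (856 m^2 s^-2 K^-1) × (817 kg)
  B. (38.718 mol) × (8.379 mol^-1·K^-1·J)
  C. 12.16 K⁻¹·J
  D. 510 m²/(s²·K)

In SI base units:
  A. [m²·s⁻²·K⁻¹] · [kg] = kg·m²·s⁻²·K⁻¹
  B. [mol] · [kg·m²·s⁻²·K⁻¹·mol⁻¹] = kg·m²·s⁻²·K⁻¹
  C. J·K⁻¹ = N·m·K⁻¹ = kg·m²·s⁻²·K⁻¹
  D. m²·s⁻²·K⁻¹
All reduce to kg·m²·s⁻²·K⁻¹ except D., which is m²·s⁻²·K⁻¹.

D.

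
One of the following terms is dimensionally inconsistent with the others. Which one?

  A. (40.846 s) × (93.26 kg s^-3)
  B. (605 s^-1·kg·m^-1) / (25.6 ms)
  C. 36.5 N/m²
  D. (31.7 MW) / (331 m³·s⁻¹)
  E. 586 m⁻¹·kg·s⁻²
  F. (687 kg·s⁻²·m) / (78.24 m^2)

A.

Expand each in SI base units:
  A. [s] · [kg·s⁻³] = kg·s⁻²
  B. [kg·m⁻¹·s⁻¹] / [s] = kg·m⁻¹·s⁻²
  C. N·m⁻² = kg·m·s⁻²·m⁻² = kg·m⁻¹·s⁻²
  D. [kg·m²·s⁻³] / [m³·s⁻¹] = kg·m⁻¹·s⁻²
  E. kg·m⁻¹·s⁻²
  F. [kg·m·s⁻²] / [m²] = kg·m⁻¹·s⁻²
All reduce to kg·m⁻¹·s⁻² except A., which is kg·s⁻².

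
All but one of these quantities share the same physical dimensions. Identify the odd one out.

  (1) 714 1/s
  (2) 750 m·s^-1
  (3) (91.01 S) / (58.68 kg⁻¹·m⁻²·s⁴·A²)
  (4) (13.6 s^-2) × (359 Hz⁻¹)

Reduce each to base SI dimensions:
  (1) s⁻¹
  (2) m·s⁻¹
  (3) [kg⁻¹·m⁻²·s³·A²] / [kg⁻¹·m⁻²·s⁴·A²] = s⁻¹
  (4) [s⁻²] · [s] = s⁻¹
All reduce to s⁻¹ except (2), which is m·s⁻¹.

(2)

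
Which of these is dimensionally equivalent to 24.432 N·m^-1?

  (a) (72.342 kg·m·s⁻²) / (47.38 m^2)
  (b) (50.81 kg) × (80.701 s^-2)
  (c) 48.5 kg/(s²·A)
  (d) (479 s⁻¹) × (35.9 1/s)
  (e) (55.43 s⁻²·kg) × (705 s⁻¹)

(b)

Reference: N·m⁻¹ = kg·m·s⁻²·m⁻¹ = kg·s⁻².
Each option:
  (a) [kg·m·s⁻²] / [m²] = kg·m⁻¹·s⁻²
  (b) [kg] · [s⁻²] = kg·s⁻²  ← same
  (c) kg·s⁻²·A⁻¹
  (d) [s⁻¹] · [s⁻¹] = s⁻²
  (e) [kg·s⁻²] · [s⁻¹] = kg·s⁻³
Only (b) matches kg·s⁻².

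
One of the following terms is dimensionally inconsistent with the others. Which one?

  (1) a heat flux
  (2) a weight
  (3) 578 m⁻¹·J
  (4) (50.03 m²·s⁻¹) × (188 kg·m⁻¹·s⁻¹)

Expand each in SI base units:
  (1) [heat flux] = kg·s⁻³
  (2) [weight] = kg·m·s⁻²
  (3) J·m⁻¹ = N·m·m⁻¹ = kg·m·s⁻²
  (4) [m²·s⁻¹] · [kg·m⁻¹·s⁻¹] = kg·m·s⁻²
All reduce to kg·m·s⁻² except (1), which is kg·s⁻³.

(1)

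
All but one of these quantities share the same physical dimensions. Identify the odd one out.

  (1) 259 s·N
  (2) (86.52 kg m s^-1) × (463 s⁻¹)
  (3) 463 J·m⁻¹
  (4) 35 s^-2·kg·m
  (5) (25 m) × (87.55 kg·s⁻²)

In SI base units:
  (1) N·s = kg·m·s⁻²·s = kg·m·s⁻¹
  (2) [kg·m·s⁻¹] · [s⁻¹] = kg·m·s⁻²
  (3) J·m⁻¹ = N·m·m⁻¹ = kg·m·s⁻²
  (4) kg·m·s⁻²
  (5) [m] · [kg·s⁻²] = kg·m·s⁻²
All reduce to kg·m·s⁻² except (1), which is kg·m·s⁻¹.

(1)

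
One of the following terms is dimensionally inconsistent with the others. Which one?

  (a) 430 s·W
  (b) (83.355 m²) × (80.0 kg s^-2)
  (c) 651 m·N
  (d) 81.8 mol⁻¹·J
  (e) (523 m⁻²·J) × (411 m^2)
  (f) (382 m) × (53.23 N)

Work out the base dimensions of each:
  (a) W·s = J·s⁻¹·s = kg·m²·s⁻²
  (b) [m²] · [kg·s⁻²] = kg·m²·s⁻²
  (c) N·m = kg·m·s⁻²·m = kg·m²·s⁻²
  (d) J·mol⁻¹ = N·m·mol⁻¹ = kg·m²·s⁻²·mol⁻¹
  (e) [kg·s⁻²] · [m²] = kg·m²·s⁻²
  (f) [m] · [kg·m·s⁻²] = kg·m²·s⁻²
All reduce to kg·m²·s⁻² except (d), which is kg·m²·s⁻²·mol⁻¹.

(d)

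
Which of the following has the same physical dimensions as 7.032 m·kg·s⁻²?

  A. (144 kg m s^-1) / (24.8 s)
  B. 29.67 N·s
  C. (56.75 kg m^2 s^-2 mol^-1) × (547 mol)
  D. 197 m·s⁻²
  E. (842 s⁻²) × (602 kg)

A.

Reference: kg·m·s⁻².
Each option:
  A. [kg·m·s⁻¹] / [s] = kg·m·s⁻²  ← same
  B. N·s = kg·m·s⁻²·s = kg·m·s⁻¹
  C. [kg·m²·s⁻²·mol⁻¹] · [mol] = kg·m²·s⁻²
  D. m·s⁻²
  E. [s⁻²] · [kg] = kg·s⁻²
Only A. matches kg·m·s⁻².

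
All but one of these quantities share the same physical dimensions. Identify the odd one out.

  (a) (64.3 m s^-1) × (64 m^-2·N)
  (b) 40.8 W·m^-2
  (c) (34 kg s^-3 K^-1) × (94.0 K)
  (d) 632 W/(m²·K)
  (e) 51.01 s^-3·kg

(d)

In SI base units:
  (a) [m·s⁻¹] · [kg·m⁻¹·s⁻²] = kg·s⁻³
  (b) W·m⁻² = J·s⁻¹·m⁻² = kg·s⁻³
  (c) [kg·s⁻³·K⁻¹] · [K] = kg·s⁻³
  (d) W·m⁻²·K⁻¹ = J·s⁻¹·m⁻²·K⁻¹ = kg·s⁻³·K⁻¹
  (e) kg·s⁻³
All reduce to kg·s⁻³ except (d), which is kg·s⁻³·K⁻¹.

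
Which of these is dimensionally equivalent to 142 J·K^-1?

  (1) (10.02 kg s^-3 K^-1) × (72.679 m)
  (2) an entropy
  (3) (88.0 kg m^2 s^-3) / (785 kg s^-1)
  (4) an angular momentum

Reference: J·K⁻¹ = N·m·K⁻¹ = kg·m²·s⁻²·K⁻¹.
Each option:
  (1) [kg·s⁻³·K⁻¹] · [m] = kg·m·s⁻³·K⁻¹
  (2) [entropy] = kg·m²·s⁻²·K⁻¹  ← same
  (3) [kg·m²·s⁻³] / [kg·s⁻¹] = m²·s⁻²
  (4) [angular momentum] = kg·m²·s⁻¹
Only (2) matches kg·m²·s⁻²·K⁻¹.

(2)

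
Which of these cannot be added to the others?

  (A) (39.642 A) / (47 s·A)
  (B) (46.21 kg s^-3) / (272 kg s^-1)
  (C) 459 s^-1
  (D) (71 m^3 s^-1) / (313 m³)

Reduce each to base SI dimensions:
  (A) [A] / [s·A] = s⁻¹
  (B) [kg·s⁻³] / [kg·s⁻¹] = s⁻²
  (C) s⁻¹
  (D) [m³·s⁻¹] / [m³] = s⁻¹
All reduce to s⁻¹ except (B), which is s⁻².

(B)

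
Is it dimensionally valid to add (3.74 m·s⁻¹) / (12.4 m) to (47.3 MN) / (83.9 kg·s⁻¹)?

Expand each in SI base units:
  (3.74 m·s⁻¹) / (12.4 m):  [m·s⁻¹] / [m] = s⁻¹
  (47.3 MN) / (83.9 kg·s⁻¹):  [kg·m·s⁻²] / [kg·s⁻¹] = m·s⁻¹
s⁻¹ ≠ m·s⁻¹, so they cannot be added.

No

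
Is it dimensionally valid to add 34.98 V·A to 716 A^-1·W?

In SI base units:
  34.98 V·A:  V·A = J·C⁻¹·A = kg·m²·s⁻³
  716 A^-1·W:  W·A⁻¹ = J·s⁻¹·A⁻¹ = kg·m²·s⁻³·A⁻¹
kg·m²·s⁻³ ≠ kg·m²·s⁻³·A⁻¹, so they cannot be added.

No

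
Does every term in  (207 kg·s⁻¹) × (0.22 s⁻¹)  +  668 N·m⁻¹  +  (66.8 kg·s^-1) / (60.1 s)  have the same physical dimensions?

In SI base units:
  (207 kg·s⁻¹) × (0.22 s⁻¹):  [kg·s⁻¹] · [s⁻¹] = kg·s⁻²
  668 N·m⁻¹:  N·m⁻¹ = kg·m·s⁻²·m⁻¹ = kg·s⁻²
  (66.8 kg·s^-1) / (60.1 s):  [kg·s⁻¹] / [s] = kg·s⁻²
Every term reduces to kg·s⁻².

Yes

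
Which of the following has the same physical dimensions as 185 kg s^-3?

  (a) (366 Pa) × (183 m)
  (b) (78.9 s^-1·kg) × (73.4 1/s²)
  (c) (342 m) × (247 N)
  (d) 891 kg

(b)

Reference: kg·s⁻³.
Each option:
  (a) [kg·m⁻¹·s⁻²] · [m] = kg·s⁻²
  (b) [kg·s⁻¹] · [s⁻²] = kg·s⁻³  ← same
  (c) [m] · [kg·m·s⁻²] = kg·m²·s⁻²
  (d) kg
Only (b) matches kg·s⁻³.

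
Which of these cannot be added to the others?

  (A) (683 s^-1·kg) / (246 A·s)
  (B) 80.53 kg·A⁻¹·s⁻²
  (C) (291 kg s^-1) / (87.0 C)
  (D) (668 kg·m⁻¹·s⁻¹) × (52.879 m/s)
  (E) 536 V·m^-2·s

(D)

Reduce each to base SI dimensions:
  (A) [kg·s⁻¹] / [s·A] = kg·s⁻²·A⁻¹
  (B) kg·s⁻²·A⁻¹
  (C) [kg·s⁻¹] / [s·A] = kg·s⁻²·A⁻¹
  (D) [kg·m⁻¹·s⁻¹] · [m·s⁻¹] = kg·s⁻²
  (E) V·s·m⁻² = J·C⁻¹·s·m⁻² = kg·s⁻²·A⁻¹
All reduce to kg·s⁻²·A⁻¹ except (D), which is kg·s⁻².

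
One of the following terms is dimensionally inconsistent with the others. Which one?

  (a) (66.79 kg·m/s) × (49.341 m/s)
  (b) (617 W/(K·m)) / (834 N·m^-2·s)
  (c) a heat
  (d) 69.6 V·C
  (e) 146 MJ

In SI base units:
  (a) [kg·m·s⁻¹] · [m·s⁻¹] = kg·m²·s⁻²
  (b) [kg·m·s⁻³·K⁻¹] / [kg·m⁻¹·s⁻¹] = m²·s⁻²·K⁻¹
  (c) [heat] = kg·m²·s⁻²
  (d) C·V = s·A·J·C⁻¹ = kg·m²·s⁻²
  (e) J = N·m = kg·m²·s⁻²
All reduce to kg·m²·s⁻² except (b), which is m²·s⁻²·K⁻¹.

(b)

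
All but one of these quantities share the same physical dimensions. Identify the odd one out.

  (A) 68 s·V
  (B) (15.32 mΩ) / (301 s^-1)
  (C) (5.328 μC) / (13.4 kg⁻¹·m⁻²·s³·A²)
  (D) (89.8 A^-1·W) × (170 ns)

(B)

Reduce each to base SI dimensions:
  (A) V·s = J·C⁻¹·s = kg·m²·s⁻²·A⁻¹
  (B) [kg·m²·s⁻³·A⁻²] / [s⁻¹] = kg·m²·s⁻²·A⁻²
  (C) [s·A] / [kg⁻¹·m⁻²·s³·A²] = kg·m²·s⁻²·A⁻¹
  (D) [kg·m²·s⁻³·A⁻¹] · [s] = kg·m²·s⁻²·A⁻¹
All reduce to kg·m²·s⁻²·A⁻¹ except (B), which is kg·m²·s⁻²·A⁻².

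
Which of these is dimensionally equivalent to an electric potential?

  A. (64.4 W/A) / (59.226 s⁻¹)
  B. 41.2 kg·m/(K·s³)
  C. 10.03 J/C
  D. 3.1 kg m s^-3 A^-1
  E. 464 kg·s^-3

C.

Reference: [electric potential] = kg·m²·s⁻³·A⁻¹.
Each option:
  A. [kg·m²·s⁻³·A⁻¹] / [s⁻¹] = kg·m²·s⁻²·A⁻¹
  B. kg·m·s⁻³·K⁻¹
  C. J·C⁻¹ = N·m·(s·A)⁻¹ = kg·m²·s⁻³·A⁻¹  ← same
  D. kg·m·s⁻³·A⁻¹
  E. kg·s⁻³
Only C. matches kg·m²·s⁻³·A⁻¹.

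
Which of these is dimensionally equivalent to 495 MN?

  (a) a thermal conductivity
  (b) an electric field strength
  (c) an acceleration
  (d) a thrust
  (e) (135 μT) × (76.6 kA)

(d)

Reference: N = kg·m·s⁻².
Each option:
  (a) [thermal conductivity] = kg·m·s⁻³·K⁻¹
  (b) [electric field strength] = kg·m·s⁻³·A⁻¹
  (c) [acceleration] = m·s⁻²
  (d) [thrust] = kg·m·s⁻²  ← same
  (e) [kg·s⁻²·A⁻¹] · [A] = kg·s⁻²
Only (d) matches kg·m·s⁻².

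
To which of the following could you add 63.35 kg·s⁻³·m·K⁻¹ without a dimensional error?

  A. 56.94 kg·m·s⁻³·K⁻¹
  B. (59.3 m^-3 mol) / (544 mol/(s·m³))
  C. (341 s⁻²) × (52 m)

A.

Reference: kg·m·s⁻³·K⁻¹.
Each option:
  A. kg·m·s⁻³·K⁻¹  ← same
  B. [m⁻³·mol] / [m⁻³·s⁻¹·mol] = s
  C. [s⁻²] · [m] = m·s⁻²
Only A. matches kg·m·s⁻³·K⁻¹.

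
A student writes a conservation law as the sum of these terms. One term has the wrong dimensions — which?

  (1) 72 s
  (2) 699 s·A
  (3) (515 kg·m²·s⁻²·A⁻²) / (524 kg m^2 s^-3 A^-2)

(2)

Reduce each to base SI dimensions:
  (1) s
  (2) s·A
  (3) [kg·m²·s⁻²·A⁻²] / [kg·m²·s⁻³·A⁻²] = s
All reduce to s except (2), which is s·A.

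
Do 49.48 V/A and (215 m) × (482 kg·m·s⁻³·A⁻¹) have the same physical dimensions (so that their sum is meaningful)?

Dimensions:
  49.48 V/A:  V·A⁻¹ = J·C⁻¹·A⁻¹ = kg·m²·s⁻³·A⁻²
  (215 m) × (482 kg·m·s⁻³·A⁻¹):  [m] · [kg·m·s⁻³·A⁻¹] = kg·m²·s⁻³·A⁻¹
kg·m²·s⁻³·A⁻² ≠ kg·m²·s⁻³·A⁻¹, so they cannot be added.

No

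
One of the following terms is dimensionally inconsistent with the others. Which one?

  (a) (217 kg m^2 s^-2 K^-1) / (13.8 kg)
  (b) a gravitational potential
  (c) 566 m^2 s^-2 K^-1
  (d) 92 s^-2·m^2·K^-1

(b)

Work out the base dimensions of each:
  (a) [kg·m²·s⁻²·K⁻¹] / [kg] = m²·s⁻²·K⁻¹
  (b) [gravitational potential] = m²·s⁻²
  (c) m²·s⁻²·K⁻¹
  (d) m²·s⁻²·K⁻¹
All reduce to m²·s⁻²·K⁻¹ except (b), which is m²·s⁻².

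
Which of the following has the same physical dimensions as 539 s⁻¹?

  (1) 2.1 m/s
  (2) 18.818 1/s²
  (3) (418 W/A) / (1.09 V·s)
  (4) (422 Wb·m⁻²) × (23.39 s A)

(3)

Reference: s⁻¹.
Each option:
  (1) m·s⁻¹
  (2) s⁻²
  (3) [kg·m²·s⁻³·A⁻¹] / [kg·m²·s⁻²·A⁻¹] = s⁻¹  ← same
  (4) [kg·s⁻²·A⁻¹] · [s·A] = kg·s⁻¹
Only (3) matches s⁻¹.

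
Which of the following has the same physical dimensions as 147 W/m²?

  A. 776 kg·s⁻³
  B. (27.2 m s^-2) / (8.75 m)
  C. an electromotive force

A.

Reference: W·m⁻² = J·s⁻¹·m⁻² = kg·s⁻³.
Each option:
  A. kg·s⁻³  ← same
  B. [m·s⁻²] / [m] = s⁻²
  C. [electromotive force] = kg·m²·s⁻³·A⁻¹
Only A. matches kg·s⁻³.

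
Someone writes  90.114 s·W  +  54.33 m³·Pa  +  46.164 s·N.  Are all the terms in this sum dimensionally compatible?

Reduce each to base SI dimensions:
  90.114 s·W:  W·s = J·s⁻¹·s = kg·m²·s⁻²
  54.33 m³·Pa:  Pa·m³ = N·m⁻²·m³ = kg·m²·s⁻²
  46.164 s·N:  N·s = kg·m·s⁻²·s = kg·m·s⁻¹
The terms do not share a single dimension (kg·m²·s⁻² vs kg·m·s⁻¹).

No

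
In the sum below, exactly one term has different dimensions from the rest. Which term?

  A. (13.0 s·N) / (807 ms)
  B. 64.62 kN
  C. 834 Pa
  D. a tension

C.

Reduce each to base SI dimensions:
  A. [kg·m·s⁻¹] / [s] = kg·m·s⁻²
  B. N = kg·m·s⁻²
  C. Pa = N·m⁻² = kg·m⁻¹·s⁻²
  D. [tension] = kg·m·s⁻²
All reduce to kg·m·s⁻² except C., which is kg·m⁻¹·s⁻².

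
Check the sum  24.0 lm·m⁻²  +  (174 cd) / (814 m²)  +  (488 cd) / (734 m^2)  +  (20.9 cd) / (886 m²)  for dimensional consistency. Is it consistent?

Dimensions:
  24.0 lm·m⁻²:  lm·m⁻² = cd·m⁻² = m⁻²·cd
  (174 cd) / (814 m²):  [cd] / [m²] = m⁻²·cd
  (488 cd) / (734 m^2):  [cd] / [m²] = m⁻²·cd
  (20.9 cd) / (886 m²):  [cd] / [m²] = m⁻²·cd
Every term reduces to m⁻²·cd.

Yes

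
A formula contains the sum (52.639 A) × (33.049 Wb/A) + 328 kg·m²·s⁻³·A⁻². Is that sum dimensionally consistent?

Dimensions:
  (52.639 A) × (33.049 Wb/A):  [A] · [kg·m²·s⁻²·A⁻²] = kg·m²·s⁻²·A⁻¹
  328 kg·m²·s⁻³·A⁻²:  kg·m²·s⁻³·A⁻²
kg·m²·s⁻²·A⁻¹ ≠ kg·m²·s⁻³·A⁻², so they cannot be added.

No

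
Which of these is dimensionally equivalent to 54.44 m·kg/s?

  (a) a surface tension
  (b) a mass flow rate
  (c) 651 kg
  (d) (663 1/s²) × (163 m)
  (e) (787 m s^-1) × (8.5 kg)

(e)

Reference: kg·m·s⁻¹.
Each option:
  (a) [surface tension] = kg·s⁻²
  (b) [mass flow rate] = kg·s⁻¹
  (c) kg
  (d) [s⁻²] · [m] = m·s⁻²
  (e) [m·s⁻¹] · [kg] = kg·m·s⁻¹  ← same
Only (e) matches kg·m·s⁻¹.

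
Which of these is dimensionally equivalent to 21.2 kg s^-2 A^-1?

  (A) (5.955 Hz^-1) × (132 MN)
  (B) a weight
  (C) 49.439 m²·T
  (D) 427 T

(D)

Reference: kg·s⁻²·A⁻¹.
Each option:
  (A) [s] · [kg·m·s⁻²] = kg·m·s⁻¹
  (B) [weight] = kg·m·s⁻²
  (C) T·m² = Wb·m⁻²·m² = kg·m²·s⁻²·A⁻¹
  (D) T = Wb·m⁻² = kg·s⁻²·A⁻¹  ← same
Only (D) matches kg·s⁻²·A⁻¹.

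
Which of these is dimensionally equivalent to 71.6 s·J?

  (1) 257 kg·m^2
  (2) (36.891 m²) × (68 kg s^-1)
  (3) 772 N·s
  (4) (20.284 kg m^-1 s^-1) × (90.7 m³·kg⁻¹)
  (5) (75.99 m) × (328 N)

(2)

Reference: J·s = N·m·s = kg·m²·s⁻¹.
Each option:
  (1) kg·m²
  (2) [m²] · [kg·s⁻¹] = kg·m²·s⁻¹  ← same
  (3) N·s = kg·m·s⁻²·s = kg·m·s⁻¹
  (4) [kg·m⁻¹·s⁻¹] · [kg⁻¹·m³] = m²·s⁻¹
  (5) [m] · [kg·m·s⁻²] = kg·m²·s⁻²
Only (2) matches kg·m²·s⁻¹.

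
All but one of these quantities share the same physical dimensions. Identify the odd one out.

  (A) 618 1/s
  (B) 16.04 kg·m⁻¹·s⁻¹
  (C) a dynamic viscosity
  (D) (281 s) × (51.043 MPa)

Reduce each to base SI dimensions:
  (A) s⁻¹
  (B) kg·m⁻¹·s⁻¹
  (C) [dynamic viscosity] = kg·m⁻¹·s⁻¹
  (D) [s] · [kg·m⁻¹·s⁻²] = kg·m⁻¹·s⁻¹
All reduce to kg·m⁻¹·s⁻¹ except (A), which is s⁻¹.

(A)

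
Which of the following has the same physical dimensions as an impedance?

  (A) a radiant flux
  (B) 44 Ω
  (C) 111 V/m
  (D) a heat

(B)

Reference: [impedance] = kg·m²·s⁻³·A⁻².
Each option:
  (A) [radiant flux] = kg·m²·s⁻³
  (B) Ω = V·A⁻¹ = kg·m²·s⁻³·A⁻²  ← same
  (C) V·m⁻¹ = J·C⁻¹·m⁻¹ = kg·m·s⁻³·A⁻¹
  (D) [heat] = kg·m²·s⁻²
Only (B) matches kg·m²·s⁻³·A⁻².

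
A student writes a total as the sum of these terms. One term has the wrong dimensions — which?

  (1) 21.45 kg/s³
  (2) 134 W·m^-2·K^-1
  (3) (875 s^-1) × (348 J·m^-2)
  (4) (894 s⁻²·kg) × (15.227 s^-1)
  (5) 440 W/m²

(2)

Work out the base dimensions of each:
  (1) kg·s⁻³
  (2) W·m⁻²·K⁻¹ = J·s⁻¹·m⁻²·K⁻¹ = kg·s⁻³·K⁻¹
  (3) [s⁻¹] · [kg·s⁻²] = kg·s⁻³
  (4) [kg·s⁻²] · [s⁻¹] = kg·s⁻³
  (5) W·m⁻² = J·s⁻¹·m⁻² = kg·s⁻³
All reduce to kg·s⁻³ except (2), which is kg·s⁻³·K⁻¹.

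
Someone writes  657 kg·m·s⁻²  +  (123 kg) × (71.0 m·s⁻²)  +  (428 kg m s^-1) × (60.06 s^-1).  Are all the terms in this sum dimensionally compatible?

Yes

Reduce each to base SI dimensions:
  657 kg·m·s⁻²:  kg·m·s⁻²
  (123 kg) × (71.0 m·s⁻²):  [kg] · [m·s⁻²] = kg·m·s⁻²
  (428 kg m s^-1) × (60.06 s^-1):  [kg·m·s⁻¹] · [s⁻¹] = kg·m·s⁻²
Every term reduces to kg·m·s⁻².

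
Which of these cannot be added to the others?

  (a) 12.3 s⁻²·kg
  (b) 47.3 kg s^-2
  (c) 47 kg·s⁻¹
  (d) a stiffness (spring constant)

In SI base units:
  (a) kg·s⁻²
  (b) kg·s⁻²
  (c) kg·s⁻¹
  (d) [stiffness (spring constant)] = kg·s⁻²
All reduce to kg·s⁻² except (c), which is kg·s⁻¹.

(c)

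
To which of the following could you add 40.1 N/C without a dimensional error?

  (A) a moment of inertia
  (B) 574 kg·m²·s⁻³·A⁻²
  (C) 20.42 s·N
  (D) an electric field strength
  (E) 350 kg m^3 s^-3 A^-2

(D)

Reference: N·C⁻¹ = kg·m·s⁻²·(s·A)⁻¹ = kg·m·s⁻³·A⁻¹.
Each option:
  (A) [moment of inertia] = kg·m²
  (B) kg·m²·s⁻³·A⁻²
  (C) N·s = kg·m·s⁻²·s = kg·m·s⁻¹
  (D) [electric field strength] = kg·m·s⁻³·A⁻¹  ← same
  (E) kg·m³·s⁻³·A⁻²
Only (D) matches kg·m·s⁻³·A⁻¹.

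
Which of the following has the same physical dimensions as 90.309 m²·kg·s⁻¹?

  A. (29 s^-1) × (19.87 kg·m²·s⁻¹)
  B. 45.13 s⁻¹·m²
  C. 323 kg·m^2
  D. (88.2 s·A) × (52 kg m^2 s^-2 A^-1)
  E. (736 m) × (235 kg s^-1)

D.

Reference: kg·m²·s⁻¹.
Each option:
  A. [s⁻¹] · [kg·m²·s⁻¹] = kg·m²·s⁻²
  B. m²·s⁻¹
  C. kg·m²
  D. [s·A] · [kg·m²·s⁻²·A⁻¹] = kg·m²·s⁻¹  ← same
  E. [m] · [kg·s⁻¹] = kg·m·s⁻¹
Only D. matches kg·m²·s⁻¹.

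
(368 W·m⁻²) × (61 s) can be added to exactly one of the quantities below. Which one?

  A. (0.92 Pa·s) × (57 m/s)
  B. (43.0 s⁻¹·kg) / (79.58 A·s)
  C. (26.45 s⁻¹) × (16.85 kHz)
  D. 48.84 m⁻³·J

Reference: [kg·s⁻³] · [s] = kg·s⁻².
Each option:
  A. [kg·m⁻¹·s⁻¹] · [m·s⁻¹] = kg·s⁻²  ← same
  B. [kg·s⁻¹] / [s·A] = kg·s⁻²·A⁻¹
  C. [s⁻¹] · [s⁻¹] = s⁻²
  D. J·m⁻³ = N·m·m⁻³ = kg·m⁻¹·s⁻²
Only A. matches kg·s⁻².

A.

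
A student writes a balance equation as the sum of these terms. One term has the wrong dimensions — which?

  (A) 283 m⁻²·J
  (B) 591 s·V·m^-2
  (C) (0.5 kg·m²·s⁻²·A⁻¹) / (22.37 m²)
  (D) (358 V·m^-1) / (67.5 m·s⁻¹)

(A)

In SI base units:
  (A) J·m⁻² = N·m·m⁻² = kg·s⁻²
  (B) V·s·m⁻² = J·C⁻¹·s·m⁻² = kg·s⁻²·A⁻¹
  (C) [kg·m²·s⁻²·A⁻¹] / [m²] = kg·s⁻²·A⁻¹
  (D) [kg·m·s⁻³·A⁻¹] / [m·s⁻¹] = kg·s⁻²·A⁻¹
All reduce to kg·s⁻²·A⁻¹ except (A), which is kg·s⁻².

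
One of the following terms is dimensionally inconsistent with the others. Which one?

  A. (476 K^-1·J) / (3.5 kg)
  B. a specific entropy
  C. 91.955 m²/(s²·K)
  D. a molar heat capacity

In SI base units:
  A. [kg·m²·s⁻²·K⁻¹] / [kg] = m²·s⁻²·K⁻¹
  B. [specific entropy] = m²·s⁻²·K⁻¹
  C. m²·s⁻²·K⁻¹
  D. [molar heat capacity] = kg·m²·s⁻²·K⁻¹·mol⁻¹
All reduce to m²·s⁻²·K⁻¹ except D., which is kg·m²·s⁻²·K⁻¹·mol⁻¹.

D.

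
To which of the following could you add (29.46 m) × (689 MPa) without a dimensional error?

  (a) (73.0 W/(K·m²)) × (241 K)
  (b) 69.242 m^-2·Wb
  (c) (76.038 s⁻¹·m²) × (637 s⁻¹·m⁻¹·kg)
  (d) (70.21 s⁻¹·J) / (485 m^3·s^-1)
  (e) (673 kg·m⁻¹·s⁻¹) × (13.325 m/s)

(e)

Reference: [m] · [kg·m⁻¹·s⁻²] = kg·s⁻².
Each option:
  (a) [kg·s⁻³·K⁻¹] · [K] = kg·s⁻³
  (b) Wb·m⁻² = V·s·m⁻² = kg·s⁻²·A⁻¹
  (c) [m²·s⁻¹] · [kg·m⁻¹·s⁻¹] = kg·m·s⁻²
  (d) [kg·m²·s⁻³] / [m³·s⁻¹] = kg·m⁻¹·s⁻²
  (e) [kg·m⁻¹·s⁻¹] · [m·s⁻¹] = kg·s⁻²  ← same
Only (e) matches kg·s⁻².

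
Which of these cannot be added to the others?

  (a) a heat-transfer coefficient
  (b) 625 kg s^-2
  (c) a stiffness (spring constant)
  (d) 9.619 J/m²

Work out the base dimensions of each:
  (a) [heat-transfer coefficient] = kg·s⁻³·K⁻¹
  (b) kg·s⁻²
  (c) [stiffness (spring constant)] = kg·s⁻²
  (d) J·m⁻² = N·m·m⁻² = kg·s⁻²
All reduce to kg·s⁻² except (a), which is kg·s⁻³·K⁻¹.

(a)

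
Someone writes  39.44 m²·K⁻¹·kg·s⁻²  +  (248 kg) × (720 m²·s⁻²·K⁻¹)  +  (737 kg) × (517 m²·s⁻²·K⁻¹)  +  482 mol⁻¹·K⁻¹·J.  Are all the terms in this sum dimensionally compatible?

No

In SI base units:
  39.44 m²·K⁻¹·kg·s⁻²:  kg·m²·s⁻²·K⁻¹
  (248 kg) × (720 m²·s⁻²·K⁻¹):  [kg] · [m²·s⁻²·K⁻¹] = kg·m²·s⁻²·K⁻¹
  (737 kg) × (517 m²·s⁻²·K⁻¹):  [kg] · [m²·s⁻²·K⁻¹] = kg·m²·s⁻²·K⁻¹
  482 mol⁻¹·K⁻¹·J:  J·mol⁻¹·K⁻¹ = N·m·mol⁻¹·K⁻¹ = kg·m²·s⁻²·K⁻¹·mol⁻¹
The terms do not share a single dimension (kg·m²·s⁻²·K⁻¹ vs kg·m²·s⁻²·K⁻¹·mol⁻¹).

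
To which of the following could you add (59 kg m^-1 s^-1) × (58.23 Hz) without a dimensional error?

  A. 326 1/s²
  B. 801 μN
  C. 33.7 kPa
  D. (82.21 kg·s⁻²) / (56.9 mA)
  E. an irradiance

Reference: [kg·m⁻¹·s⁻¹] · [s⁻¹] = kg·m⁻¹·s⁻².
Each option:
  A. s⁻²
  B. N = kg·m·s⁻²
  C. Pa = N·m⁻² = kg·m⁻¹·s⁻²  ← same
  D. [kg·s⁻²] / [A] = kg·s⁻²·A⁻¹
  E. [irradiance] = kg·s⁻³
Only C. matches kg·m⁻¹·s⁻².

C.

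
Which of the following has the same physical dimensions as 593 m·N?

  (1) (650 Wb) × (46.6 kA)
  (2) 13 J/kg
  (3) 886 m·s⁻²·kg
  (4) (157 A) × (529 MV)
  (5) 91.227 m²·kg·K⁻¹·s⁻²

(1)

Reference: N·m = kg·m·s⁻²·m = kg·m²·s⁻².
Each option:
  (1) [kg·m²·s⁻²·A⁻¹] · [A] = kg·m²·s⁻²  ← same
  (2) J·kg⁻¹ = N·m·kg⁻¹ = m²·s⁻²
  (3) kg·m·s⁻²
  (4) [A] · [kg·m²·s⁻³·A⁻¹] = kg·m²·s⁻³
  (5) kg·m²·s⁻²·K⁻¹
Only (1) matches kg·m²·s⁻².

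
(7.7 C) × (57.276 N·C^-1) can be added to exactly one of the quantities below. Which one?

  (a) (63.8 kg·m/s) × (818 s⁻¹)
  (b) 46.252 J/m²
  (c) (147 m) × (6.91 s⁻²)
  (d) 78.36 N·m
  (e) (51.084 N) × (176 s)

Reference: [s·A] · [kg·m·s⁻³·A⁻¹] = kg·m·s⁻².
Each option:
  (a) [kg·m·s⁻¹] · [s⁻¹] = kg·m·s⁻²  ← same
  (b) J·m⁻² = N·m·m⁻² = kg·s⁻²
  (c) [m] · [s⁻²] = m·s⁻²
  (d) N·m = kg·m·s⁻²·m = kg·m²·s⁻²
  (e) [kg·m·s⁻²] · [s] = kg·m·s⁻¹
Only (a) matches kg·m·s⁻².

(a)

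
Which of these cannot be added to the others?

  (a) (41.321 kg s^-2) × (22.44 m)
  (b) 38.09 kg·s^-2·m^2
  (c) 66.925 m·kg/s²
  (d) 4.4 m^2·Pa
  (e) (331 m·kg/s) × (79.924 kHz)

Reduce each to base SI dimensions:
  (a) [kg·s⁻²] · [m] = kg·m·s⁻²
  (b) kg·m²·s⁻²
  (c) kg·m·s⁻²
  (d) Pa·m² = N·m⁻²·m² = kg·m·s⁻²
  (e) [kg·m·s⁻¹] · [s⁻¹] = kg·m·s⁻²
All reduce to kg·m·s⁻² except (b), which is kg·m²·s⁻².

(b)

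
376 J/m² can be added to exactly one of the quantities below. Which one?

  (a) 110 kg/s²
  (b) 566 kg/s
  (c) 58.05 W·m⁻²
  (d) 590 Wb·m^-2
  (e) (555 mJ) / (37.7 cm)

(a)

Reference: J·m⁻² = N·m·m⁻² = kg·s⁻².
Each option:
  (a) kg·s⁻²  ← same
  (b) kg·s⁻¹
  (c) W·m⁻² = J·s⁻¹·m⁻² = kg·s⁻³
  (d) Wb·m⁻² = V·s·m⁻² = kg·s⁻²·A⁻¹
  (e) [kg·m²·s⁻²] / [m] = kg·m·s⁻²
Only (a) matches kg·s⁻².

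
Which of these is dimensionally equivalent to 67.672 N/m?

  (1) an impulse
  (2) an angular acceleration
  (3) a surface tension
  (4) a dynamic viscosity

(3)

Reference: N·m⁻¹ = kg·m·s⁻²·m⁻¹ = kg·s⁻².
Each option:
  (1) [impulse] = kg·m·s⁻¹
  (2) [angular acceleration] = s⁻²
  (3) [surface tension] = kg·s⁻²  ← same
  (4) [dynamic viscosity] = kg·m⁻¹·s⁻¹
Only (3) matches kg·s⁻².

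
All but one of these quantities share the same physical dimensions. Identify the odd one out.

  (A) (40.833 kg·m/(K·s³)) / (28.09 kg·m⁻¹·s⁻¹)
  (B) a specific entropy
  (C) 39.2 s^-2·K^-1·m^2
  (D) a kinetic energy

(D)

Reduce each to base SI dimensions:
  (A) [kg·m·s⁻³·K⁻¹] / [kg·m⁻¹·s⁻¹] = m²·s⁻²·K⁻¹
  (B) [specific entropy] = m²·s⁻²·K⁻¹
  (C) m²·s⁻²·K⁻¹
  (D) [kinetic energy] = kg·m²·s⁻²
All reduce to m²·s⁻²·K⁻¹ except (D), which is kg·m²·s⁻².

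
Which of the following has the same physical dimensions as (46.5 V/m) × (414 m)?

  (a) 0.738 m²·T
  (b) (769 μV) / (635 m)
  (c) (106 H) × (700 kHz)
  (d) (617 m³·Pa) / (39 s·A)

(d)

Reference: [kg·m·s⁻³·A⁻¹] · [m] = kg·m²·s⁻³·A⁻¹.
Each option:
  (a) T·m² = Wb·m⁻²·m² = kg·m²·s⁻²·A⁻¹
  (b) [kg·m²·s⁻³·A⁻¹] / [m] = kg·m·s⁻³·A⁻¹
  (c) [kg·m²·s⁻²·A⁻²] · [s⁻¹] = kg·m²·s⁻³·A⁻²
  (d) [kg·m²·s⁻²] / [s·A] = kg·m²·s⁻³·A⁻¹  ← same
Only (d) matches kg·m²·s⁻³·A⁻¹.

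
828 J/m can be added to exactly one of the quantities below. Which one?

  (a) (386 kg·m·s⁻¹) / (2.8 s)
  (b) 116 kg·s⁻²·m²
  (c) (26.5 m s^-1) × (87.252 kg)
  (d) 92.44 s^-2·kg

(a)

Reference: J·m⁻¹ = N·m·m⁻¹ = kg·m·s⁻².
Each option:
  (a) [kg·m·s⁻¹] / [s] = kg·m·s⁻²  ← same
  (b) kg·m²·s⁻²
  (c) [m·s⁻¹] · [kg] = kg·m·s⁻¹
  (d) kg·s⁻²
Only (a) matches kg·m·s⁻².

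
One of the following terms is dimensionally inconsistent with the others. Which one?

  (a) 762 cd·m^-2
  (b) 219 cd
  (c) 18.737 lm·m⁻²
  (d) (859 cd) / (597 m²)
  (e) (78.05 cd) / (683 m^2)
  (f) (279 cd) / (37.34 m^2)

(b)

Dimensions:
  (a) cd·m⁻² = m⁻²·cd
  (b) cd
  (c) lm·m⁻² = cd·m⁻² = m⁻²·cd
  (d) [cd] / [m²] = m⁻²·cd
  (e) [cd] / [m²] = m⁻²·cd
  (f) [cd] / [m²] = m⁻²·cd
All reduce to m⁻²·cd except (b), which is cd.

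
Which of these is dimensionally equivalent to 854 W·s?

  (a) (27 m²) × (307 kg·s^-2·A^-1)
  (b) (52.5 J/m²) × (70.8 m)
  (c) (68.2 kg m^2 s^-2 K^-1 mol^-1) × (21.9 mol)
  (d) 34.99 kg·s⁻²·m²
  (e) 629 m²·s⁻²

Reference: W·s = J·s⁻¹·s = kg·m²·s⁻².
Each option:
  (a) [m²] · [kg·s⁻²·A⁻¹] = kg·m²·s⁻²·A⁻¹
  (b) [kg·s⁻²] · [m] = kg·m·s⁻²
  (c) [kg·m²·s⁻²·K⁻¹·mol⁻¹] · [mol] = kg·m²·s⁻²·K⁻¹
  (d) kg·m²·s⁻²  ← same
  (e) m²·s⁻²
Only (d) matches kg·m²·s⁻².

(d)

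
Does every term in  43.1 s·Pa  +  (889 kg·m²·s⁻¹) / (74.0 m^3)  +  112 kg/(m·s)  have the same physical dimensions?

Reduce each to base SI dimensions:
  43.1 s·Pa:  Pa·s = N·m⁻²·s = kg·m⁻¹·s⁻¹
  (889 kg·m²·s⁻¹) / (74.0 m^3):  [kg·m²·s⁻¹] / [m³] = kg·m⁻¹·s⁻¹
  112 kg/(m·s):  kg·m⁻¹·s⁻¹
Every term reduces to kg·m⁻¹·s⁻¹.

Yes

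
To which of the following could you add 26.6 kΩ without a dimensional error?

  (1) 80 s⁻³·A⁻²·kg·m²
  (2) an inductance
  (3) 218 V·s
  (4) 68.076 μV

Reference: Ω = V·A⁻¹ = kg·m²·s⁻³·A⁻².
Each option:
  (1) kg·m²·s⁻³·A⁻²  ← same
  (2) [inductance] = kg·m²·s⁻²·A⁻²
  (3) V·s = J·C⁻¹·s = kg·m²·s⁻²·A⁻¹
  (4) V = J·C⁻¹ = kg·m²·s⁻³·A⁻¹
Only (1) matches kg·m²·s⁻³·A⁻².

(1)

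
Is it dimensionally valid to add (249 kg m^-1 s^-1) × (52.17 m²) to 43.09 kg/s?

Work out the base dimensions of each:
  (249 kg m^-1 s^-1) × (52.17 m²):  [kg·m⁻¹·s⁻¹] · [m²] = kg·m·s⁻¹
  43.09 kg/s:  kg·s⁻¹
kg·m·s⁻¹ ≠ kg·s⁻¹, so they cannot be added.

No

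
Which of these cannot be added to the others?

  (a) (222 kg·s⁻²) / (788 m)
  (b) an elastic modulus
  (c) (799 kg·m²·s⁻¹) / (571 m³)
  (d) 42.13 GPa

Dimensions:
  (a) [kg·s⁻²] / [m] = kg·m⁻¹·s⁻²
  (b) [elastic modulus] = kg·m⁻¹·s⁻²
  (c) [kg·m²·s⁻¹] / [m³] = kg·m⁻¹·s⁻¹
  (d) Pa = N·m⁻² = kg·m⁻¹·s⁻²
All reduce to kg·m⁻¹·s⁻² except (c), which is kg·m⁻¹·s⁻¹.

(c)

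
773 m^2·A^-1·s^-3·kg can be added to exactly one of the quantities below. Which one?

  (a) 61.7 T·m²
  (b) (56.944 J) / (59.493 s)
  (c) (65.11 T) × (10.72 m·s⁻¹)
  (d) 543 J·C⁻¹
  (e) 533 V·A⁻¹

Reference: kg·m²·s⁻³·A⁻¹.
Each option:
  (a) T·m² = Wb·m⁻²·m² = kg·m²·s⁻²·A⁻¹
  (b) [kg·m²·s⁻²] / [s] = kg·m²·s⁻³
  (c) [kg·s⁻²·A⁻¹] · [m·s⁻¹] = kg·m·s⁻³·A⁻¹
  (d) J·C⁻¹ = N·m·(s·A)⁻¹ = kg·m²·s⁻³·A⁻¹  ← same
  (e) V·A⁻¹ = J·C⁻¹·A⁻¹ = kg·m²·s⁻³·A⁻²
Only (d) matches kg·m²·s⁻³·A⁻¹.

(d)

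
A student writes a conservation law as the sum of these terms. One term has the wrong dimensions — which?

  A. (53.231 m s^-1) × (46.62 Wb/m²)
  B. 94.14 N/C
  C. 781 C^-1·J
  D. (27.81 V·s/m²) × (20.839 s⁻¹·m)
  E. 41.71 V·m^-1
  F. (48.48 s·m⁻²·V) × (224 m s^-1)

Reduce each to base SI dimensions:
  A. [m·s⁻¹] · [kg·s⁻²·A⁻¹] = kg·m·s⁻³·A⁻¹
  B. N·C⁻¹ = kg·m·s⁻²·(s·A)⁻¹ = kg·m·s⁻³·A⁻¹
  C. J·C⁻¹ = N·m·(s·A)⁻¹ = kg·m²·s⁻³·A⁻¹
  D. [kg·s⁻²·A⁻¹] · [m·s⁻¹] = kg·m·s⁻³·A⁻¹
  E. V·m⁻¹ = J·C⁻¹·m⁻¹ = kg·m·s⁻³·A⁻¹
  F. [kg·s⁻²·A⁻¹] · [m·s⁻¹] = kg·m·s⁻³·A⁻¹
All reduce to kg·m·s⁻³·A⁻¹ except C., which is kg·m²·s⁻³·A⁻¹.

C.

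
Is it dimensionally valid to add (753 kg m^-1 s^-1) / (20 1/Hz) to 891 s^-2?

No

Dimensions:
  (753 kg m^-1 s^-1) / (20 1/Hz):  [kg·m⁻¹·s⁻¹] / [s] = kg·m⁻¹·s⁻²
  891 s^-2:  s⁻²
kg·m⁻¹·s⁻² ≠ s⁻², so they cannot be added.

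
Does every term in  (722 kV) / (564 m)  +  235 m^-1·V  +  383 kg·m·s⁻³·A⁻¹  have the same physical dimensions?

Yes

Reduce each to base SI dimensions:
  (722 kV) / (564 m):  [kg·m²·s⁻³·A⁻¹] / [m] = kg·m·s⁻³·A⁻¹
  235 m^-1·V:  V·m⁻¹ = J·C⁻¹·m⁻¹ = kg·m·s⁻³·A⁻¹
  383 kg·m·s⁻³·A⁻¹:  kg·m·s⁻³·A⁻¹
Every term reduces to kg·m·s⁻³·A⁻¹.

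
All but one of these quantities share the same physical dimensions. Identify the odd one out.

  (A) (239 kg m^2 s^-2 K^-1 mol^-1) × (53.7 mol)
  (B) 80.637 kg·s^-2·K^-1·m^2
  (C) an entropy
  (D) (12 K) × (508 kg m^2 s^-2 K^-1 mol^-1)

(D)

Reduce each to base SI dimensions:
  (A) [kg·m²·s⁻²·K⁻¹·mol⁻¹] · [mol] = kg·m²·s⁻²·K⁻¹
  (B) kg·m²·s⁻²·K⁻¹
  (C) [entropy] = kg·m²·s⁻²·K⁻¹
  (D) [K] · [kg·m²·s⁻²·K⁻¹·mol⁻¹] = kg·m²·s⁻²·mol⁻¹
All reduce to kg·m²·s⁻²·K⁻¹ except (D), which is kg·m²·s⁻²·mol⁻¹.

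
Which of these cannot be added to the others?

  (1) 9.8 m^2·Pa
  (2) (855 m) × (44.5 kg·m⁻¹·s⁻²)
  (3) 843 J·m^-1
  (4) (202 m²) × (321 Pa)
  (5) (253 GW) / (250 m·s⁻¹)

(2)

Dimensions:
  (1) Pa·m² = N·m⁻²·m² = kg·m·s⁻²
  (2) [m] · [kg·m⁻¹·s⁻²] = kg·s⁻²
  (3) J·m⁻¹ = N·m·m⁻¹ = kg·m·s⁻²
  (4) [m²] · [kg·m⁻¹·s⁻²] = kg·m·s⁻²
  (5) [kg·m²·s⁻³] / [m·s⁻¹] = kg·m·s⁻²
All reduce to kg·m·s⁻² except (2), which is kg·s⁻².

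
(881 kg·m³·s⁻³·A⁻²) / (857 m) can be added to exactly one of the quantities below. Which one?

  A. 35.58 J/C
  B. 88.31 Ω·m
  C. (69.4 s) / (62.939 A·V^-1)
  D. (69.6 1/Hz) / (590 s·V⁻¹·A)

Reference: [kg·m³·s⁻³·A⁻²] / [m] = kg·m²·s⁻³·A⁻².
Each option:
  A. J·C⁻¹ = N·m·(s·A)⁻¹ = kg·m²·s⁻³·A⁻¹
  B. Ω·m = V·A⁻¹·m = kg·m³·s⁻³·A⁻²
  C. [s] / [kg⁻¹·m⁻²·s³·A²] = kg·m²·s⁻²·A⁻²
  D. [s] / [kg⁻¹·m⁻²·s⁴·A²] = kg·m²·s⁻³·A⁻²  ← same
Only D. matches kg·m²·s⁻³·A⁻².

D.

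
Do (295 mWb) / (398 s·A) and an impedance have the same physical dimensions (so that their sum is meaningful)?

Yes

Dimensions:
  (295 mWb) / (398 s·A):  [kg·m²·s⁻²·A⁻¹] / [s·A] = kg·m²·s⁻³·A⁻²
  an impedance:  [impedance] = kg·m²·s⁻³·A⁻²
Both are kg·m²·s⁻³·A⁻², so they have the same dimensions and can be added.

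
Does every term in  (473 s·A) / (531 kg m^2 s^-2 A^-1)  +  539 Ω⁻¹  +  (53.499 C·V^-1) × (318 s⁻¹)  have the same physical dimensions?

Expand each in SI base units:
  (473 s·A) / (531 kg m^2 s^-2 A^-1):  [s·A] / [kg·m²·s⁻²·A⁻¹] = kg⁻¹·m⁻²·s³·A²
  539 Ω⁻¹:  Ω⁻¹ = (V·A⁻¹)⁻¹ = kg⁻¹·m⁻²·s³·A²
  (53.499 C·V^-1) × (318 s⁻¹):  [kg⁻¹·m⁻²·s⁴·A²] · [s⁻¹] = kg⁻¹·m⁻²·s³·A²
Every term reduces to kg⁻¹·m⁻²·s³·A².

Yes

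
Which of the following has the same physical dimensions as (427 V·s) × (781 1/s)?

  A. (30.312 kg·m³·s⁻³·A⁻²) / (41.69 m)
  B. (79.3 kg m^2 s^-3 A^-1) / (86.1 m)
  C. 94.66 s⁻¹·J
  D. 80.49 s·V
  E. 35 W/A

E.

Reference: [kg·m²·s⁻²·A⁻¹] · [s⁻¹] = kg·m²·s⁻³·A⁻¹.
Each option:
  A. [kg·m³·s⁻³·A⁻²] / [m] = kg·m²·s⁻³·A⁻²
  B. [kg·m²·s⁻³·A⁻¹] / [m] = kg·m·s⁻³·A⁻¹
  C. J·s⁻¹ = N·m·s⁻¹ = kg·m²·s⁻³
  D. V·s = J·C⁻¹·s = kg·m²·s⁻²·A⁻¹
  E. W·A⁻¹ = J·s⁻¹·A⁻¹ = kg·m²·s⁻³·A⁻¹  ← same
Only E. matches kg·m²·s⁻³·A⁻¹.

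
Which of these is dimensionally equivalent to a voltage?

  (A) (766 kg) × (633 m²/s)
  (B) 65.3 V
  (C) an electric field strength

Reference: [voltage] = kg·m²·s⁻³·A⁻¹.
Each option:
  (A) [kg] · [m²·s⁻¹] = kg·m²·s⁻¹
  (B) V = J·C⁻¹ = kg·m²·s⁻³·A⁻¹  ← same
  (C) [electric field strength] = kg·m·s⁻³·A⁻¹
Only (B) matches kg·m²·s⁻³·A⁻¹.

(B)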